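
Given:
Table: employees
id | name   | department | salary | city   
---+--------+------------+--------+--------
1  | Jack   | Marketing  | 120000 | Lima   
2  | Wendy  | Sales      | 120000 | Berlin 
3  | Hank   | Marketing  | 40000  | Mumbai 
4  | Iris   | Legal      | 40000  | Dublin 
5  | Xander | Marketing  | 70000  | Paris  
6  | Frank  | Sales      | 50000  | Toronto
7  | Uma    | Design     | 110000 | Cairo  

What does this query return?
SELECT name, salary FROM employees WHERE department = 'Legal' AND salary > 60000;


Filtering: department = 'Legal' AND salary > 60000
Matching: 0 rows

Empty result set (0 rows)


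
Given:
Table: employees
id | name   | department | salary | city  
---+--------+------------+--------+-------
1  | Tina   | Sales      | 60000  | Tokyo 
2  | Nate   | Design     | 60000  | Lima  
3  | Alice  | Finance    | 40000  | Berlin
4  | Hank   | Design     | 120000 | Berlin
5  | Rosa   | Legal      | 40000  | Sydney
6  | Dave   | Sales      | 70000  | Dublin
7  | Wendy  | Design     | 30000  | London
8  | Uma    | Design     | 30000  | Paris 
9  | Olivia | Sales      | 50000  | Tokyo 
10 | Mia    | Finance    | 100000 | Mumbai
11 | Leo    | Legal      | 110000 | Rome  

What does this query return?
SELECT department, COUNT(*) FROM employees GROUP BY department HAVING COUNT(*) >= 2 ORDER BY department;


Groups with count >= 2:
  Design: 4 -> PASS
  Finance: 2 -> PASS
  Legal: 2 -> PASS
  Sales: 3 -> PASS


4 groups:
Design, 4
Finance, 2
Legal, 2
Sales, 3


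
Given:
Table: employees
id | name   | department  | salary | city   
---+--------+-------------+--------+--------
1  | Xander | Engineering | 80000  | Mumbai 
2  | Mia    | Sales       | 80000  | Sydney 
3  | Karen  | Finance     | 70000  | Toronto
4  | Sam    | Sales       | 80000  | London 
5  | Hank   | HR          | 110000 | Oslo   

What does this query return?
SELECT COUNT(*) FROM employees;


COUNT(*) counts all rows

5


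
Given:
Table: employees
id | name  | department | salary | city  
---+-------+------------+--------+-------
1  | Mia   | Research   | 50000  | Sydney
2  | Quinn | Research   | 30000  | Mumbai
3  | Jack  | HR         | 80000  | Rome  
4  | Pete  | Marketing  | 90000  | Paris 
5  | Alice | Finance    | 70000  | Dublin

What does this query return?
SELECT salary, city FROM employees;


Projecting columns: salary, city

5 rows:
50000, Sydney
30000, Mumbai
80000, Rome
90000, Paris
70000, Dublin


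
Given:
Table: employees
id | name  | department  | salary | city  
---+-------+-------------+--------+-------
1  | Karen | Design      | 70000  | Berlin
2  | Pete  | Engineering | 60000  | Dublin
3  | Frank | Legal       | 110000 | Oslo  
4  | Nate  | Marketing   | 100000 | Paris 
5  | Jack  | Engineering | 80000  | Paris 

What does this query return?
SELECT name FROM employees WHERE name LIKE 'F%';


LIKE 'F%' matches names starting with 'F'
Matching: 1

1 rows:
Frank


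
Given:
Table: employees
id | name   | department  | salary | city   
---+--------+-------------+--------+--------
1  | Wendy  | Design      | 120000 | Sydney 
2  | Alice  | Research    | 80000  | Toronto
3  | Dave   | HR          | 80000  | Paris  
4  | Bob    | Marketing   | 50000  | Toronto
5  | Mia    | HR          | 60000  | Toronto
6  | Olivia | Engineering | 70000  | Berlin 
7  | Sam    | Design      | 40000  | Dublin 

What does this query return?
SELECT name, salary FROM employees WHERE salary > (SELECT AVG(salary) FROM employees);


Subquery: AVG(salary) = 71428.57
Filtering: salary > 71428.57
  Wendy (120000) -> MATCH
  Alice (80000) -> MATCH
  Dave (80000) -> MATCH


3 rows:
Wendy, 120000
Alice, 80000
Dave, 80000


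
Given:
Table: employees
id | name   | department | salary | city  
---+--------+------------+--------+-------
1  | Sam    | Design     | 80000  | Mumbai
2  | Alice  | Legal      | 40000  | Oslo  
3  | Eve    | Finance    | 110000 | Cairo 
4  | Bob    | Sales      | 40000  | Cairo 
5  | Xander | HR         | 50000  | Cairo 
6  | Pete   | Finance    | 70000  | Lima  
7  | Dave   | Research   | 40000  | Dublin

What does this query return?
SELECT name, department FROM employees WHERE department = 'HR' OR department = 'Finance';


Filtering: department = 'HR' OR 'Finance'
Matching: 3 rows

3 rows:
Eve, Finance
Xander, HR
Pete, Finance


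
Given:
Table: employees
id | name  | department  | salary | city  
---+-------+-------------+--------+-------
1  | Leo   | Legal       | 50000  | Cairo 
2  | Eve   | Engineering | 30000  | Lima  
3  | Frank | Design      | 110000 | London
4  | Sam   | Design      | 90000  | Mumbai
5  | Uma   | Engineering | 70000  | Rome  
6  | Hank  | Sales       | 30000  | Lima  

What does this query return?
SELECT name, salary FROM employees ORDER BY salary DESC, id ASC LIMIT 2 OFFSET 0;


Sort by salary DESC (id ASC tiebreak), then skip 0 and take 2
Rows 1 through 2

2 rows:
Frank, 110000
Sam, 90000


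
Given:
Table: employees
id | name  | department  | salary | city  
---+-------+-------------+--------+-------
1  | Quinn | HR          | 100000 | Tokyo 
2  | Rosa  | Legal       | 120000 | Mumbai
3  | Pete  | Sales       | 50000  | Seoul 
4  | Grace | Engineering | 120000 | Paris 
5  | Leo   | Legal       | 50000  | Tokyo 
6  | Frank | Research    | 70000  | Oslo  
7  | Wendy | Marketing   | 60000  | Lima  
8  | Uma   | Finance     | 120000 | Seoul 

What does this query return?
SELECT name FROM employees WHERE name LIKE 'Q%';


LIKE 'Q%' matches names starting with 'Q'
Matching: 1

1 rows:
Quinn


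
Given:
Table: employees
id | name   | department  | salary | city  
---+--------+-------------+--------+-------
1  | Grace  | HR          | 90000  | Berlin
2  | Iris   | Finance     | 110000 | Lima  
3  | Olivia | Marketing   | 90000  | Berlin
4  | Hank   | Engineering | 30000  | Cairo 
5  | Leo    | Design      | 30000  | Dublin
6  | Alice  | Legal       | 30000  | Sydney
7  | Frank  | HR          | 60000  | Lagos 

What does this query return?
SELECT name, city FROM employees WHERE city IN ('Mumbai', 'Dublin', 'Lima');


Filtering: city IN ('Mumbai', 'Dublin', 'Lima')
Matching: 2 rows

2 rows:
Iris, Lima
Leo, Dublin


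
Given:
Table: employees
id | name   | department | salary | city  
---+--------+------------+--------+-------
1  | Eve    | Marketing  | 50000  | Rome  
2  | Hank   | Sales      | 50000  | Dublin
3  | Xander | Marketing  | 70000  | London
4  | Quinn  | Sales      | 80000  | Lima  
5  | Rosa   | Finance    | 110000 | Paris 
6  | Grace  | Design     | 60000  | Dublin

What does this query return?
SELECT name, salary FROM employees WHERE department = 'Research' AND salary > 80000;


Filtering: department = 'Research' AND salary > 80000
Matching: 0 rows

Empty result set (0 rows)


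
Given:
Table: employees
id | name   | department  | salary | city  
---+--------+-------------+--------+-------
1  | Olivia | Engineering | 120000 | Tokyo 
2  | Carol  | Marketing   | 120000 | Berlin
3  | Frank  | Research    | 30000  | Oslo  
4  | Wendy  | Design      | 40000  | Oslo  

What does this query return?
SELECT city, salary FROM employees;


Projecting columns: city, salary

4 rows:
Tokyo, 120000
Berlin, 120000
Oslo, 30000
Oslo, 40000


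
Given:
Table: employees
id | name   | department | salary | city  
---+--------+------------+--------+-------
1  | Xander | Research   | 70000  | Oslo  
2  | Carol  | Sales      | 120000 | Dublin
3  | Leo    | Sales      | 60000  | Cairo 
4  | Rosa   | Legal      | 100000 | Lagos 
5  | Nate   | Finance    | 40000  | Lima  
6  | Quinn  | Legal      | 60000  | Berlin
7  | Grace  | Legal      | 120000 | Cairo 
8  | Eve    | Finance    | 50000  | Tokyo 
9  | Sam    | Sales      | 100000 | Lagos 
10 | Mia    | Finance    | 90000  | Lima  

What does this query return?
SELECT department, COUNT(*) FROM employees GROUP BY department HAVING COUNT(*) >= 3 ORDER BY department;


Groups with count >= 3:
  Finance: 3 -> PASS
  Legal: 3 -> PASS
  Sales: 3 -> PASS
  Research: 1 -> filtered out


3 groups:
Finance, 3
Legal, 3
Sales, 3


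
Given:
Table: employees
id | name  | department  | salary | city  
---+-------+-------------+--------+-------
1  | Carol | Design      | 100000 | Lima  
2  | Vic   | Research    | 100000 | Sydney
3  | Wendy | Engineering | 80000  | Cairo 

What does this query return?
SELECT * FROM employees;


SELECT * returns all 3 rows with all columns

3 rows:
1, Carol, Design, 100000, Lima
2, Vic, Research, 100000, Sydney
3, Wendy, Engineering, 80000, Cairo


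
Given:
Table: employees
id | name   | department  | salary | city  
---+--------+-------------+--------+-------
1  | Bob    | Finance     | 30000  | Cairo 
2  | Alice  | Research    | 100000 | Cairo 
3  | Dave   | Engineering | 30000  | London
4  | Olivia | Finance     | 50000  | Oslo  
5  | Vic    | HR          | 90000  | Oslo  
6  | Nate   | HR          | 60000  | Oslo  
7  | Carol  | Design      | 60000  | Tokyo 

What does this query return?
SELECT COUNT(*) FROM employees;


COUNT(*) counts all rows

7


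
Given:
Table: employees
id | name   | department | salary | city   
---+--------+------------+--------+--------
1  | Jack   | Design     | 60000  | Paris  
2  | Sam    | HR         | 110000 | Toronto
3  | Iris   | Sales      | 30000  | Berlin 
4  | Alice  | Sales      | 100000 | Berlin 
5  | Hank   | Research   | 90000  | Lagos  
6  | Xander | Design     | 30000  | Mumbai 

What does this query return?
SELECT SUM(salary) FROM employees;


SUM(salary) = 60000 + 110000 + 30000 + 100000 + 90000 + 30000 = 420000

420000


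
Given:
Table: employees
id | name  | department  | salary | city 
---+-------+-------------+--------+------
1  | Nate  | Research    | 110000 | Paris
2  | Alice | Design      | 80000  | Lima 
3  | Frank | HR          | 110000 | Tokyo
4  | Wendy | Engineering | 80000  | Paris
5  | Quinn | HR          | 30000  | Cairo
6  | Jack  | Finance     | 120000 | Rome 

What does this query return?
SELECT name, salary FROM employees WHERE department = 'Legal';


Filtering: department = 'Legal'
Matching rows: 0

Empty result set (0 rows)


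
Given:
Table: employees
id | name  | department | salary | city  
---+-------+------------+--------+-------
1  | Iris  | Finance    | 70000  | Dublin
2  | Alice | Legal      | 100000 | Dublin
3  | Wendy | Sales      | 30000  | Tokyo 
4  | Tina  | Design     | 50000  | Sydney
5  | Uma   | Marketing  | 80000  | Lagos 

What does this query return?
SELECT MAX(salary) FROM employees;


Salaries: 70000, 100000, 30000, 50000, 80000
MAX = 100000

100000


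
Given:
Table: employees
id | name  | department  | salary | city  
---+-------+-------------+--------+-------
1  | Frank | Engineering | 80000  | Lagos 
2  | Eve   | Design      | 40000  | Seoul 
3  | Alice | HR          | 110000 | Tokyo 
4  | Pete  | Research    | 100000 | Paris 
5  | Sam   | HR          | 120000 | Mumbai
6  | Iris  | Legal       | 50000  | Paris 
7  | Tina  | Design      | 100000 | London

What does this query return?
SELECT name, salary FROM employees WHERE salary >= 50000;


Filtering: salary >= 50000
Matching: 6 rows

6 rows:
Frank, 80000
Alice, 110000
Pete, 100000
Sam, 120000
Iris, 50000
Tina, 100000


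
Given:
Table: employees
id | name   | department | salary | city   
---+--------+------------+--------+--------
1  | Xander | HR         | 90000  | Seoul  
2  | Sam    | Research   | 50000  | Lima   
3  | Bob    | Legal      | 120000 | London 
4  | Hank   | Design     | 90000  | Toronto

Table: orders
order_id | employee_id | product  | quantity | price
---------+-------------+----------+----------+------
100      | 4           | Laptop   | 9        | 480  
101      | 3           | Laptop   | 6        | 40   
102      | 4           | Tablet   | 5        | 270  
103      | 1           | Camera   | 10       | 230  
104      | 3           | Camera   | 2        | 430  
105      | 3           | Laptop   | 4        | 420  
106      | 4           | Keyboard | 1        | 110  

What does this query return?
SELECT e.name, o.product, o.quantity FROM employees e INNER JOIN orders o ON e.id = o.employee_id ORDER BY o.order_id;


Joining employees.id = orders.employee_id:
  employee Hank (id=4) -> order Laptop
  employee Bob (id=3) -> order Laptop
  employee Hank (id=4) -> order Tablet
  employee Xander (id=1) -> order Camera
  employee Bob (id=3) -> order Camera
  employee Bob (id=3) -> order Laptop
  employee Hank (id=4) -> order Keyboard


7 rows:
Hank, Laptop, 9
Bob, Laptop, 6
Hank, Tablet, 5
Xander, Camera, 10
Bob, Camera, 2
Bob, Laptop, 4
Hank, Keyboard, 1


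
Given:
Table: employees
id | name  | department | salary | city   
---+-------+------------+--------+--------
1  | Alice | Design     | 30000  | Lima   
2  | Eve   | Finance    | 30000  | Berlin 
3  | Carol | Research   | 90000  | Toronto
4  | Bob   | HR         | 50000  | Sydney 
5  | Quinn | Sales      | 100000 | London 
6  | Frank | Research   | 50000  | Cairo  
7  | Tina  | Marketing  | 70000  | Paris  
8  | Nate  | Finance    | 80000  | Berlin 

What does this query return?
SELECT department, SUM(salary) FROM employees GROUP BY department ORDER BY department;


Summing salary within each department:
  Design: 30000 = 30000
  Finance: 30000 + 80000 = 110000
  HR: 50000 = 50000
  Marketing: 70000 = 70000
  Research: 90000 + 50000 = 140000
  Sales: 100000 = 100000


6 groups:
Design, 30000
Finance, 110000
HR, 50000
Marketing, 70000
Research, 140000
Sales, 100000


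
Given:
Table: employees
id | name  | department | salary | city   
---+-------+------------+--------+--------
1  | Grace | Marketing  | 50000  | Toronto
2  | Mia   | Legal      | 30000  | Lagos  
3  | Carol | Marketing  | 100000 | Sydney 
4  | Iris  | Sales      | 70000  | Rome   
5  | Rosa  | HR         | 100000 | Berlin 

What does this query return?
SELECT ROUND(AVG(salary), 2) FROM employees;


SUM(salary) = 350000
COUNT = 5
ROUND(AVG, 2) = ROUND(350000 / 5, 2) = 70000.0

70000.0


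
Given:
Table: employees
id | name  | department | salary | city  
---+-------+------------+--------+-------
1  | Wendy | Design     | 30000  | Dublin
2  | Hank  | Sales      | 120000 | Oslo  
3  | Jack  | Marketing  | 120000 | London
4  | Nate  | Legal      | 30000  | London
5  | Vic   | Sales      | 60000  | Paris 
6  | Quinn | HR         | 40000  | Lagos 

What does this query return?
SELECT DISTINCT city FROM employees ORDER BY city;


All 'city' values (row order): Dublin, Oslo, London, London, Paris, Lagos
Removing duplicates leaves 5 unique value(s).

5 values:
Dublin
Lagos
London
Oslo
Paris


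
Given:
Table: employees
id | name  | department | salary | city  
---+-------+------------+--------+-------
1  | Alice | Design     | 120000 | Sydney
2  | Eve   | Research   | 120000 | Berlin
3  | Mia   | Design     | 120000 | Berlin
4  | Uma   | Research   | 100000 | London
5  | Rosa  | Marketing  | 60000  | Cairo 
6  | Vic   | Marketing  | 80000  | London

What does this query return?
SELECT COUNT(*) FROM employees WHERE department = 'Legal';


Counting rows where department = 'Legal'


0


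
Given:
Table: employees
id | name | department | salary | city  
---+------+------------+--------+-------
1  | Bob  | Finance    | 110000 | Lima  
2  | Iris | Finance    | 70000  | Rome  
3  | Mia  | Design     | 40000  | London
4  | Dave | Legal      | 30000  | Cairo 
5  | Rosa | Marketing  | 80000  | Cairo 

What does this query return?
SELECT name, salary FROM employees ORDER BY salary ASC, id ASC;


Sorting by salary ASC, then id ASC for ties

5 rows:
Dave, 30000
Mia, 40000
Iris, 70000
Rosa, 80000
Bob, 110000


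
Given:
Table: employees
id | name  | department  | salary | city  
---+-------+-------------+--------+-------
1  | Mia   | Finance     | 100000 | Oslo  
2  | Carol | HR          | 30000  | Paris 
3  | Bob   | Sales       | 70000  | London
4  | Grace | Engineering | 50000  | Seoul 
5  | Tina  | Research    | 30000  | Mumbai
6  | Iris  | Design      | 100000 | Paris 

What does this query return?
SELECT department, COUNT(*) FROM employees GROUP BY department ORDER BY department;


Assigning each row to its department group:
  Mia -> Finance
  Carol -> HR
  Bob -> Sales
  Grace -> Engineering
  Tina -> Research
  Iris -> Design


6 groups:
Design, 1
Engineering, 1
Finance, 1
HR, 1
Research, 1
Sales, 1


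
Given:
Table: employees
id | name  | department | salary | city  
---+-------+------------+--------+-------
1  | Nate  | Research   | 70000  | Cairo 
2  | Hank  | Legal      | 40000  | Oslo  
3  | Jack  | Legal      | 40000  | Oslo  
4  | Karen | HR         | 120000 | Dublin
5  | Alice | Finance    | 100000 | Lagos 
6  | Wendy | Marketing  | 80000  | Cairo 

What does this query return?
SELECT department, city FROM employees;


Projecting columns: department, city

6 rows:
Research, Cairo
Legal, Oslo
Legal, Oslo
HR, Dublin
Finance, Lagos
Marketing, Cairo


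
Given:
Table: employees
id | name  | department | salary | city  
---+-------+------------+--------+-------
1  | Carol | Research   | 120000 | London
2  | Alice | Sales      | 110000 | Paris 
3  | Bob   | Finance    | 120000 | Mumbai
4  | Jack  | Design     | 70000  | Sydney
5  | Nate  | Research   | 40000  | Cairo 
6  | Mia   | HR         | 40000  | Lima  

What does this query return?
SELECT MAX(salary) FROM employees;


Salaries: 120000, 110000, 120000, 70000, 40000, 40000
MAX = 120000

120000


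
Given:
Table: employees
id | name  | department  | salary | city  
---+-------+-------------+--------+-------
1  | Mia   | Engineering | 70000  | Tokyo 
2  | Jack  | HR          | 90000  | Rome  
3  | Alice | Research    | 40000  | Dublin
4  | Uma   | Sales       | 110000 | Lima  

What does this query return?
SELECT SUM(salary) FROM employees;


SUM(salary) = 70000 + 90000 + 40000 + 110000 = 310000

310000


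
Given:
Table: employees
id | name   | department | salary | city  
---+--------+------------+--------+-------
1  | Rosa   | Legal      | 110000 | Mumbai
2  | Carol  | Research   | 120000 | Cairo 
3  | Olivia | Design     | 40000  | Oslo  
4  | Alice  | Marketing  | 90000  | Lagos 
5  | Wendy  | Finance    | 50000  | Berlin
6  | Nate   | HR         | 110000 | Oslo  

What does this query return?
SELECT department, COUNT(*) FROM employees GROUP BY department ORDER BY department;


Assigning each row to its department group:
  Rosa -> Legal
  Carol -> Research
  Olivia -> Design
  Alice -> Marketing
  Wendy -> Finance
  Nate -> HR


6 groups:
Design, 1
Finance, 1
HR, 1
Legal, 1
Marketing, 1
Research, 1


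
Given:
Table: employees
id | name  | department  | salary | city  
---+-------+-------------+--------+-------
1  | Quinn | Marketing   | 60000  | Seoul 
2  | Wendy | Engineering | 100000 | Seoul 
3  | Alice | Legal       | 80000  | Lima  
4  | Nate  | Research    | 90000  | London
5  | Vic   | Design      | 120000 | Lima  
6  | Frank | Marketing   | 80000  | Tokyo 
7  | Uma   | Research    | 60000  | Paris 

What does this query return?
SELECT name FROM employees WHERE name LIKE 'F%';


LIKE 'F%' matches names starting with 'F'
Matching: 1

1 rows:
Frank


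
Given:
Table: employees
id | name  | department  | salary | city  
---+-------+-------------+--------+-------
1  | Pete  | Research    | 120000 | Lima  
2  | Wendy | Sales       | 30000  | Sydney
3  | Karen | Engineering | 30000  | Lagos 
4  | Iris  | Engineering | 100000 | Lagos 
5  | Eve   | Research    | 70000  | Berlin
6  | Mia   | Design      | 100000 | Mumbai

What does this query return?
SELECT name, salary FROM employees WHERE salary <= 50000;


Filtering: salary <= 50000
Matching: 2 rows

2 rows:
Wendy, 30000
Karen, 30000


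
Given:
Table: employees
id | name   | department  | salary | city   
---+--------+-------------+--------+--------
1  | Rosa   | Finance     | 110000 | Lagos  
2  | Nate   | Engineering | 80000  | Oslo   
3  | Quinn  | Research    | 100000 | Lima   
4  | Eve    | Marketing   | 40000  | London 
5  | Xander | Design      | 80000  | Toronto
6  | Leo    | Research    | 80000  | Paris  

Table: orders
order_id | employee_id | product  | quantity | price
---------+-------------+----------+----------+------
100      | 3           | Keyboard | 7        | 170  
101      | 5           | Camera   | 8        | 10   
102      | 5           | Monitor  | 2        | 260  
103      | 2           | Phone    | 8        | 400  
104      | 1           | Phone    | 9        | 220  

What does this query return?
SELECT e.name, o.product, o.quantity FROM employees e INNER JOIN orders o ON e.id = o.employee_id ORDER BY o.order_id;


Joining employees.id = orders.employee_id:
  employee Quinn (id=3) -> order Keyboard
  employee Xander (id=5) -> order Camera
  employee Xander (id=5) -> order Monitor
  employee Nate (id=2) -> order Phone
  employee Rosa (id=1) -> order Phone


5 rows:
Quinn, Keyboard, 7
Xander, Camera, 8
Xander, Monitor, 2
Nate, Phone, 8
Rosa, Phone, 9


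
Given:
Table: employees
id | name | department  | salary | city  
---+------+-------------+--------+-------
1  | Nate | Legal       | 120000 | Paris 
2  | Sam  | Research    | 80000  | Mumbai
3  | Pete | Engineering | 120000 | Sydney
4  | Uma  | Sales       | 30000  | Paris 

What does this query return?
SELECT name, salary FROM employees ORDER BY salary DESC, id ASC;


Sorting by salary DESC, then id ASC for ties

4 rows:
Nate, 120000
Pete, 120000
Sam, 80000
Uma, 30000


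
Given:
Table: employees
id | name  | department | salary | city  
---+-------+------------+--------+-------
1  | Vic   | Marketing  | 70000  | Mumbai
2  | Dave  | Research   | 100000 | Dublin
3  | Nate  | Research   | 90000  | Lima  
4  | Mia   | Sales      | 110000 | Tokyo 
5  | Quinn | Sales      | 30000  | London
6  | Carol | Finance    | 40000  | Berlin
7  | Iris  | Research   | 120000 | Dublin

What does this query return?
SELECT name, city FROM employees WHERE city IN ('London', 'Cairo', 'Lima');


Filtering: city IN ('London', 'Cairo', 'Lima')
Matching: 2 rows

2 rows:
Nate, Lima
Quinn, London


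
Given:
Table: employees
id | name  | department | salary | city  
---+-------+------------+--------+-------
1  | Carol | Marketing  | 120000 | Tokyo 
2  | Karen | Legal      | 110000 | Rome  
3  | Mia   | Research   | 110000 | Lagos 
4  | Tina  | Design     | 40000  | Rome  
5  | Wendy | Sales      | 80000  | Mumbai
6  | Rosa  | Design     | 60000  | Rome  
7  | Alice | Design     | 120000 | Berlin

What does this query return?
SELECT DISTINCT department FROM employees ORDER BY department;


All 'department' values (row order): Marketing, Legal, Research, Design, Sales, Design, Design
Removing duplicates leaves 5 unique value(s).

5 values:
Design
Legal
Marketing
Research
Sales


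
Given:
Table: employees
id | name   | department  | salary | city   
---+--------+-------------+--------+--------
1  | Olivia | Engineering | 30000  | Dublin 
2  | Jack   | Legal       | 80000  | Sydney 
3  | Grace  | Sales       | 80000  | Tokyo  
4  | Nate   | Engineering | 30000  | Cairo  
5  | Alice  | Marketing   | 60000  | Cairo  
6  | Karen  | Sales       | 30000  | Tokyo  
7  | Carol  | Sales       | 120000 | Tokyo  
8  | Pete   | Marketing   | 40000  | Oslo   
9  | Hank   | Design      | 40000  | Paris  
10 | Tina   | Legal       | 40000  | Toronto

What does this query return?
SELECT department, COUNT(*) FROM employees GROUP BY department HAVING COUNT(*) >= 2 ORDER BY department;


Groups with count >= 2:
  Engineering: 2 -> PASS
  Legal: 2 -> PASS
  Marketing: 2 -> PASS
  Sales: 3 -> PASS
  Design: 1 -> filtered out


4 groups:
Engineering, 2
Legal, 2
Marketing, 2
Sales, 3


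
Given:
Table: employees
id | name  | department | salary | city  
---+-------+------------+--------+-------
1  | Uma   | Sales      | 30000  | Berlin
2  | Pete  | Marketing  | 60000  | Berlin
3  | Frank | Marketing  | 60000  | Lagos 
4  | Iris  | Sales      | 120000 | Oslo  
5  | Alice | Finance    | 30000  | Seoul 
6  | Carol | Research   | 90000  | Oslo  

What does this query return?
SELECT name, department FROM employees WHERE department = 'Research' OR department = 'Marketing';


Filtering: department = 'Research' OR 'Marketing'
Matching: 3 rows

3 rows:
Pete, Marketing
Frank, Marketing
Carol, Research


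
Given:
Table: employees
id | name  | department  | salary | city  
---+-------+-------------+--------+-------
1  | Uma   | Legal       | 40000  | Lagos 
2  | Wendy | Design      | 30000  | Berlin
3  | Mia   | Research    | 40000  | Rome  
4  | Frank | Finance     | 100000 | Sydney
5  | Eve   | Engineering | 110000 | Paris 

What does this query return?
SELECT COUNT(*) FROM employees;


COUNT(*) counts all rows

5


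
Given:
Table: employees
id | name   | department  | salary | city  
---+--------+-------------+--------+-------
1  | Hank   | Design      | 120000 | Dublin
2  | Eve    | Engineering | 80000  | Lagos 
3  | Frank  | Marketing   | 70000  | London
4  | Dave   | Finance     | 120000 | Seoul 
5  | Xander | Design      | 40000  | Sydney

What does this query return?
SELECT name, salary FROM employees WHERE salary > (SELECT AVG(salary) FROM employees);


Subquery: AVG(salary) = 86000.0
Filtering: salary > 86000.0
  Hank (120000) -> MATCH
  Dave (120000) -> MATCH


2 rows:
Hank, 120000
Dave, 120000


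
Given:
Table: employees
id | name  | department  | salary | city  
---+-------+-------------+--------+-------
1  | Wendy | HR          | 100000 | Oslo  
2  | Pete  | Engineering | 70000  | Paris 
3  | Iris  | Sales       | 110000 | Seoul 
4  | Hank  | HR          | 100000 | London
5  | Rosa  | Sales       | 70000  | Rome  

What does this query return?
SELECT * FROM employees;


SELECT * returns all 5 rows with all columns

5 rows:
1, Wendy, HR, 100000, Oslo
2, Pete, Engineering, 70000, Paris
3, Iris, Sales, 110000, Seoul
4, Hank, HR, 100000, London
5, Rosa, Sales, 70000, Rome


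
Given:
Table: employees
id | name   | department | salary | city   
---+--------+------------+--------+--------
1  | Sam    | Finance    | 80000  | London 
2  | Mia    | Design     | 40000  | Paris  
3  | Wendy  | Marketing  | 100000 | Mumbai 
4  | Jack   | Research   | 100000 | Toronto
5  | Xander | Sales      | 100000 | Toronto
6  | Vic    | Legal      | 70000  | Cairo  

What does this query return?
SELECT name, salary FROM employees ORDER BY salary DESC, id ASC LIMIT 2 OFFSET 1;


Sort by salary DESC (id ASC tiebreak), then skip 1 and take 2
Rows 2 through 3

2 rows:
Jack, 100000
Xander, 100000


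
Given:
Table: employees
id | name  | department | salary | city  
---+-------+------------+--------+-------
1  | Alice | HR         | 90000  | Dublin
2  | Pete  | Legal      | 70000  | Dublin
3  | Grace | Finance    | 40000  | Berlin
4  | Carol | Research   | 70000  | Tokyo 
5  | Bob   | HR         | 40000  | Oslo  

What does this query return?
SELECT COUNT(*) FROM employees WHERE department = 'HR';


Counting rows where department = 'HR'
  Alice -> MATCH
  Bob -> MATCH


2


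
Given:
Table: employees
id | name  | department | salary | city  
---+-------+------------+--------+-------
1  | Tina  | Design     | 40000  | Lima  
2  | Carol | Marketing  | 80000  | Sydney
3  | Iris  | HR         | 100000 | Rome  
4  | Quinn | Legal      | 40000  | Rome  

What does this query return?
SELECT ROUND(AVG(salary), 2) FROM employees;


SUM(salary) = 260000
COUNT = 4
ROUND(AVG, 2) = ROUND(260000 / 4, 2) = 65000.0

65000.0


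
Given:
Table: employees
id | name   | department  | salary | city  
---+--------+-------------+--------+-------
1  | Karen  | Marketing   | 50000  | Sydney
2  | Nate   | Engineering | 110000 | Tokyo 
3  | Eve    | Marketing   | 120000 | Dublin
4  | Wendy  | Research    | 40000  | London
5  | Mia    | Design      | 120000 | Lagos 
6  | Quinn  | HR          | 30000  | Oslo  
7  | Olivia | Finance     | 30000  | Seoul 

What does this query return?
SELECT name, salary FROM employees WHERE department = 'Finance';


Filtering: department = 'Finance'
Matching rows: 1

1 rows:
Olivia, 30000


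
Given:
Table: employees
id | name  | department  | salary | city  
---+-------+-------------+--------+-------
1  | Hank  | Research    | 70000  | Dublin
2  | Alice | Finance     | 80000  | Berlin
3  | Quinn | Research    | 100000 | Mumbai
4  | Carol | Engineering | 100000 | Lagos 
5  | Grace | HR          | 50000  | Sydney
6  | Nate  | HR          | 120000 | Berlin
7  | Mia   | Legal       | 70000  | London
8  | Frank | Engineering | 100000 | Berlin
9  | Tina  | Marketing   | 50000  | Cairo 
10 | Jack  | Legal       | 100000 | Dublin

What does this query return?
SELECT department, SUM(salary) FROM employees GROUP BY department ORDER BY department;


Summing salary within each department:
  Engineering: 100000 + 100000 = 200000
  Finance: 80000 = 80000
  HR: 50000 + 120000 = 170000
  Legal: 70000 + 100000 = 170000
  Marketing: 50000 = 50000
  Research: 70000 + 100000 = 170000


6 groups:
Engineering, 200000
Finance, 80000
HR, 170000
Legal, 170000
Marketing, 50000
Research, 170000


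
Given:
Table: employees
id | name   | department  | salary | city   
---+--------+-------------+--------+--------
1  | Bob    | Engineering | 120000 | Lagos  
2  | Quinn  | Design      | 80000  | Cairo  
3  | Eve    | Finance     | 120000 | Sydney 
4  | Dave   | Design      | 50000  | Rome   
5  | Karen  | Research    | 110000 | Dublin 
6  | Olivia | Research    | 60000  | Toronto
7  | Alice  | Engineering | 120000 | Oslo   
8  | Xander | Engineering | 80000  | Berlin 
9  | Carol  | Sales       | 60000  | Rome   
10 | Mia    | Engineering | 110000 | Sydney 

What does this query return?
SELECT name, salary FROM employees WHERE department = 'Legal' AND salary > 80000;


Filtering: department = 'Legal' AND salary > 80000
Matching: 0 rows

Empty result set (0 rows)


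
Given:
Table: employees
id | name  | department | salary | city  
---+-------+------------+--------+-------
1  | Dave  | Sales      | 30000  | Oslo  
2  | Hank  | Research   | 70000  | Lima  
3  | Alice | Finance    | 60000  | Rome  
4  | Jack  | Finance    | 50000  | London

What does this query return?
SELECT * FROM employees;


SELECT * returns all 4 rows with all columns

4 rows:
1, Dave, Sales, 30000, Oslo
2, Hank, Research, 70000, Lima
3, Alice, Finance, 60000, Rome
4, Jack, Finance, 50000, London


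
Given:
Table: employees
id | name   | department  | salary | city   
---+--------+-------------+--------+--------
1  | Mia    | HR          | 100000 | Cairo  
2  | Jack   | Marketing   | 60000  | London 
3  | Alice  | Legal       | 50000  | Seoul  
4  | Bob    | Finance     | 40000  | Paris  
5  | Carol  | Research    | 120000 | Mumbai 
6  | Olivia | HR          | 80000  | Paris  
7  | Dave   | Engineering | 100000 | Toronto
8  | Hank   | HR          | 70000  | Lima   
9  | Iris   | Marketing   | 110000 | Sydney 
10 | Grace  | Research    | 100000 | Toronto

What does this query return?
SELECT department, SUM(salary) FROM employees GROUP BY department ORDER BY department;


Summing salary within each department:
  Engineering: 100000 = 100000
  Finance: 40000 = 40000
  HR: 100000 + 80000 + 70000 = 250000
  Legal: 50000 = 50000
  Marketing: 60000 + 110000 = 170000
  Research: 120000 + 100000 = 220000


6 groups:
Engineering, 100000
Finance, 40000
HR, 250000
Legal, 50000
Marketing, 170000
Research, 220000


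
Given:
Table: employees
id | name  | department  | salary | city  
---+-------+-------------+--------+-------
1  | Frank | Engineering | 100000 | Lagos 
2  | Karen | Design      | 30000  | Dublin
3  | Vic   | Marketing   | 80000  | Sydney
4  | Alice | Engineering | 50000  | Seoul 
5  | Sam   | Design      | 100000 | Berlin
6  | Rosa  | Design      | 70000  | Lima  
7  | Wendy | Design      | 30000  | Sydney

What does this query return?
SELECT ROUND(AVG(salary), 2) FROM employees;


SUM(salary) = 460000
COUNT = 7
ROUND(AVG, 2) = ROUND(460000 / 7, 2) = 65714.29

65714.29


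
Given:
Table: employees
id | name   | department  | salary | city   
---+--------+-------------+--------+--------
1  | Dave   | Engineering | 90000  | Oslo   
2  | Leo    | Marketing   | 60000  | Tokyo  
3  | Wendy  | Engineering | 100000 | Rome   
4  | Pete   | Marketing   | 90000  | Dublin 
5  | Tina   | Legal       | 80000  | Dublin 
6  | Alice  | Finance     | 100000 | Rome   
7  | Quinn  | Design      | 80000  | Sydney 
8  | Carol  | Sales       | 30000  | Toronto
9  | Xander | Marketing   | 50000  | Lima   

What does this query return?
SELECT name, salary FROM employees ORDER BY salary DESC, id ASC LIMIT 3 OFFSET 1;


Sort by salary DESC (id ASC tiebreak), then skip 1 and take 3
Rows 2 through 4

3 rows:
Alice, 100000
Dave, 90000
Pete, 90000


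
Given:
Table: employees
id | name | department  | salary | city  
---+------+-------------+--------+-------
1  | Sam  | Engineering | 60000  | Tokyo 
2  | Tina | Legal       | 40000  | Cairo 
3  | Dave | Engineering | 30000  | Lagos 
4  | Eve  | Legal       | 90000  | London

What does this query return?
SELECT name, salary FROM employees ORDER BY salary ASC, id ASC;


Sorting by salary ASC, then id ASC for ties

4 rows:
Dave, 30000
Tina, 40000
Sam, 60000
Eve, 90000


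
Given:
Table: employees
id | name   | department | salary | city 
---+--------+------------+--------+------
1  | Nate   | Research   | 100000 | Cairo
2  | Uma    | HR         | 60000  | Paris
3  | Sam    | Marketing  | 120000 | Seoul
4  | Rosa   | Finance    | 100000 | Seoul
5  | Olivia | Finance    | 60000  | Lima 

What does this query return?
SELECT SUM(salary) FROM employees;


SUM(salary) = 100000 + 60000 + 120000 + 100000 + 60000 = 440000

440000


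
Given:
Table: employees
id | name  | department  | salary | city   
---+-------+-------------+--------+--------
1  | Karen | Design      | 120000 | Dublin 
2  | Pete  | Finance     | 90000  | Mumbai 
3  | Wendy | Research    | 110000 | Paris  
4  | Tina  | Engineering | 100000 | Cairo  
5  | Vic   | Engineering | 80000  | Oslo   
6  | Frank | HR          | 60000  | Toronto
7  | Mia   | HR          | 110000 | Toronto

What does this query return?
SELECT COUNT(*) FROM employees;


COUNT(*) counts all rows

7


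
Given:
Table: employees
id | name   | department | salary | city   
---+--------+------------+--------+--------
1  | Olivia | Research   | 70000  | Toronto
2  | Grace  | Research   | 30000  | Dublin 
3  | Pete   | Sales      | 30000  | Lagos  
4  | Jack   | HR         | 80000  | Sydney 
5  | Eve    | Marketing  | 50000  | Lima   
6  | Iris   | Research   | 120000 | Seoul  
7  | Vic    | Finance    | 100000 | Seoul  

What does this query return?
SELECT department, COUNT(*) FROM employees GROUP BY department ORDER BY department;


Assigning each row to its department group:
  Olivia -> Research
  Grace -> Research
  Pete -> Sales
  Jack -> HR
  Eve -> Marketing
  Iris -> Research
  Vic -> Finance


5 groups:
Finance, 1
HR, 1
Marketing, 1
Research, 3
Sales, 1


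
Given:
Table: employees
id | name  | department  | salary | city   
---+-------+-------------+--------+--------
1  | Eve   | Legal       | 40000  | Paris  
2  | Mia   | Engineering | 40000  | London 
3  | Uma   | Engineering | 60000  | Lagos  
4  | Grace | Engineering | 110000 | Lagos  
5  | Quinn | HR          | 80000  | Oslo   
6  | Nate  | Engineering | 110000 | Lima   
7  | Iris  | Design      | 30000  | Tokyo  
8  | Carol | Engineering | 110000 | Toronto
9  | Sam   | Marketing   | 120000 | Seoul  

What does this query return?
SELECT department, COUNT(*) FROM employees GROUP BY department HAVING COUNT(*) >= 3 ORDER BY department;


Groups with count >= 3:
  Engineering: 5 -> PASS
  Design: 1 -> filtered out
  HR: 1 -> filtered out
  Legal: 1 -> filtered out
  Marketing: 1 -> filtered out


1 groups:
Engineering, 5


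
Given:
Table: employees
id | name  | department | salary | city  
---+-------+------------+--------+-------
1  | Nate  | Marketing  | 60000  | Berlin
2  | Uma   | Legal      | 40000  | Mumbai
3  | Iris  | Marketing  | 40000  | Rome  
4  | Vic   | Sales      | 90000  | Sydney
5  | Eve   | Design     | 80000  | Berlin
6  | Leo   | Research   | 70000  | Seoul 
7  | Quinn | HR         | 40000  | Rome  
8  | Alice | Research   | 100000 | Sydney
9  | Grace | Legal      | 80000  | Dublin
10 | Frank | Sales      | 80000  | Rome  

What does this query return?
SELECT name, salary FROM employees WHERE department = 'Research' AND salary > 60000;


Filtering: department = 'Research' AND salary > 60000
Matching: 2 rows

2 rows:
Leo, 70000
Alice, 100000


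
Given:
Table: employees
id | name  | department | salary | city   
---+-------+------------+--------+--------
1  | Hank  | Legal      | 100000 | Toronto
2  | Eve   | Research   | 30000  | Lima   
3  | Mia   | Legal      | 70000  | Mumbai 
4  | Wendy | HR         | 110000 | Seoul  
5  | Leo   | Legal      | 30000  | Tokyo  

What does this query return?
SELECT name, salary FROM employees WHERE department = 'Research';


Filtering: department = 'Research'
Matching rows: 1

1 rows:
Eve, 30000


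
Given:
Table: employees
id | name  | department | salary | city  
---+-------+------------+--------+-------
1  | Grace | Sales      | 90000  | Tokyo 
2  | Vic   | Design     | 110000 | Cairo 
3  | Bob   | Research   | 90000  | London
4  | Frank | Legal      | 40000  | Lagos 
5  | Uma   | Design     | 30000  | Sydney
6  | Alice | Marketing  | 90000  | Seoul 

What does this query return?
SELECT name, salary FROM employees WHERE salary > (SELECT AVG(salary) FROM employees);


Subquery: AVG(salary) = 75000.0
Filtering: salary > 75000.0
  Grace (90000) -> MATCH
  Vic (110000) -> MATCH
  Bob (90000) -> MATCH
  Alice (90000) -> MATCH


4 rows:
Grace, 90000
Vic, 110000
Bob, 90000
Alice, 90000


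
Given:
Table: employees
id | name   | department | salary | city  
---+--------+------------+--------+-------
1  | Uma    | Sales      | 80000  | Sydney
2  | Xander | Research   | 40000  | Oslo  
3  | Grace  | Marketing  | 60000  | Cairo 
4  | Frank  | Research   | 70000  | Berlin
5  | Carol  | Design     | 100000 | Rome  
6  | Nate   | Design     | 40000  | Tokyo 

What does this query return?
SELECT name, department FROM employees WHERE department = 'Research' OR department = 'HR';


Filtering: department = 'Research' OR 'HR'
Matching: 2 rows

2 rows:
Xander, Research
Frank, Research


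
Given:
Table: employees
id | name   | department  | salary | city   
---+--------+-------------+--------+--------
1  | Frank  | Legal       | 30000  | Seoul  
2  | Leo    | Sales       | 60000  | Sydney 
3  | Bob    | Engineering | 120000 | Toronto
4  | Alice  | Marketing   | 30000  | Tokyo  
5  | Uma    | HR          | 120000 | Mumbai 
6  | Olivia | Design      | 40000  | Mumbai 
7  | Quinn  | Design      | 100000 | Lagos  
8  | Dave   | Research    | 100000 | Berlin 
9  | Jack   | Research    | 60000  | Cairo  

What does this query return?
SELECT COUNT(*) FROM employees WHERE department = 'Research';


Counting rows where department = 'Research'
  Dave -> MATCH
  Jack -> MATCH


2


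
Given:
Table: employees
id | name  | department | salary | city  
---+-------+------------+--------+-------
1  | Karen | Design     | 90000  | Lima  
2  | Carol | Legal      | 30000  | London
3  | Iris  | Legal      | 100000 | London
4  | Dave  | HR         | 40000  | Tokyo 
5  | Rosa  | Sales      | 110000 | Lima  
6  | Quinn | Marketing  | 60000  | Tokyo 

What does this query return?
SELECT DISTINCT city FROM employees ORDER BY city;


All 'city' values (row order): Lima, London, London, Tokyo, Lima, Tokyo
Removing duplicates leaves 3 unique value(s).

3 values:
Lima
London
Tokyo


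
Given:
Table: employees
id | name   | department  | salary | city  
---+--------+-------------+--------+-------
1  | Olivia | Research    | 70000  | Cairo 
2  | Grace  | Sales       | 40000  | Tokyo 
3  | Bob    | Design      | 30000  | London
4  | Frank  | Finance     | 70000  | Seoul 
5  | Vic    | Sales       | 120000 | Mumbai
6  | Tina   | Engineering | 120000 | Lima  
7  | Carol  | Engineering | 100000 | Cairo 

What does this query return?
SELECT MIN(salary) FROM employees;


Salaries: 70000, 40000, 30000, 70000, 120000, 120000, 100000
MIN = 30000

30000


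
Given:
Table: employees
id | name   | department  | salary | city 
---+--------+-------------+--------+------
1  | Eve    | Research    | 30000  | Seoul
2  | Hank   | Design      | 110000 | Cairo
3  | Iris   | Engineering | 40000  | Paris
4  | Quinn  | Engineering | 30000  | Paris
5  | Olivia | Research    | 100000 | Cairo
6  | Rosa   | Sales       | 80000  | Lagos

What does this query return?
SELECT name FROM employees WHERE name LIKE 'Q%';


LIKE 'Q%' matches names starting with 'Q'
Matching: 1

1 rows:
Quinn
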